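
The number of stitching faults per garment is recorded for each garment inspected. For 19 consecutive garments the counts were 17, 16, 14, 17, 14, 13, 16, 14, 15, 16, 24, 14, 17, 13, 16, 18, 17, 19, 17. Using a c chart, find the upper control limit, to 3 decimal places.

28.217

c̄ = (17 + 16 + 14 + 17 + 14 + 13 + 16 + 14 + 15 + 16 + 24 + 14 + 17 + 13 + 16 + 18 + 17 + 19 + 17) / 19 = 307 / 19 = 16.1579
UCL = c̄ + 3√c̄ = 16.1579 + 3 × √16.1579 = 16.1579 + 3 × 4.0197 = 28.2170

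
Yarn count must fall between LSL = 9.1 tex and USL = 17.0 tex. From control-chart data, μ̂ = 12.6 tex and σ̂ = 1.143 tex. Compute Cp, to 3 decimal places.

Cp = (USL − LSL) / (6σ̂) = (17.0 − 9.1) / (6 × 1.143) = 7.9000 / 6.8580 = 1.1519

1.152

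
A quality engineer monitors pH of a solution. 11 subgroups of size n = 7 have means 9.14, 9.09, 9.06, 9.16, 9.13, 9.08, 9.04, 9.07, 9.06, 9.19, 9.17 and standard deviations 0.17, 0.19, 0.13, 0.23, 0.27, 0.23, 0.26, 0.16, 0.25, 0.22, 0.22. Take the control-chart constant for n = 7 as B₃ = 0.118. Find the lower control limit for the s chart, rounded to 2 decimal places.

s̄ = (0.17 + 0.19 + 0.13 + 0.23 + 0.27 + 0.23 + 0.26 + 0.16 + 0.25 + 0.22 + 0.22) / 11 = 0.2118
LCL_s = B₃·s̄ = 0.118 × 0.2118 = 0.0250

0.02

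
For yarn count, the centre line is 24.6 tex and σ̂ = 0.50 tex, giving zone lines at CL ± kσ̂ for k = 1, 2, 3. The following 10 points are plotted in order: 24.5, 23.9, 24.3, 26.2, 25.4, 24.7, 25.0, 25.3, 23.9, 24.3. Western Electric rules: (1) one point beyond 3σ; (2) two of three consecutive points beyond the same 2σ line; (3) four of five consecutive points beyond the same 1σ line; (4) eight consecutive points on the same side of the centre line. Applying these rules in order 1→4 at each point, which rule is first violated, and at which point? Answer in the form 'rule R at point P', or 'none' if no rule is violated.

rule 1 at point 4

Zone of each point (C = within 1σ̂, B = 1σ̂–2σ̂, A = 2σ̂–3σ̂, * = beyond 3σ̂; sign = side of CL): 1:-C, 2:-B, 3:-C, 4:+*, 5:+B, 6:+C, 7:+C, 8:+B, 9:-B, 10:-C
Rule 1 (one point beyond the 3σ limits) is satisfied at point 4.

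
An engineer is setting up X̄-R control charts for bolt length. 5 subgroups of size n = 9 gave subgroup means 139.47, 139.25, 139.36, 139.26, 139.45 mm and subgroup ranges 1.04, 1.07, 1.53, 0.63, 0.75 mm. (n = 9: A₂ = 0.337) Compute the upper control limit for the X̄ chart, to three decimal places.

X̄̄ = (139.47 + 139.25 + 139.36 + 139.26 + 139.45) / 5 = 696.7900 / 5 = 139.3580
R̄ = (1.04 + 1.07 + 1.53 + 0.63 + 0.75) / 5 = 5.0200 / 5 = 1.0040
UCL = X̄̄ + A₂·R̄ = 139.3580 + 0.337 × 1.0040 = 139.6963

139.696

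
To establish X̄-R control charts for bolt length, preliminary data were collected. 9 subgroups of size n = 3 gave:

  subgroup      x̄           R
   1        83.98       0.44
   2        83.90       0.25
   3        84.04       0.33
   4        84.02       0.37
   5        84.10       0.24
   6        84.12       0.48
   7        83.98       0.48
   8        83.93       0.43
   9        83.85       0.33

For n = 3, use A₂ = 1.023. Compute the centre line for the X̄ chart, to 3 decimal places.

83.991

X̄̄ = (83.98 + 83.90 + 84.04 + 84.02 + 84.10 + 84.12 + 83.98 + 83.93 + 83.85) / 9 = 755.9200 / 9 = 83.9911
CL = X̄̄ = 83.9911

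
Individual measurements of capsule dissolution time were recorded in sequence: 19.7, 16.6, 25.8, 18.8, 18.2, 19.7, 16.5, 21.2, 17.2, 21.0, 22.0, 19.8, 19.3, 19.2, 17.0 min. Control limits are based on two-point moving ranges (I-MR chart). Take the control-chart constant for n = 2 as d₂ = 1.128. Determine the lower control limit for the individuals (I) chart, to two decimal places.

11.28

X̄ = (19.7 + 16.6 + 25.8 + 18.8 + 18.2 + 19.7 + 16.5 + 21.2 + 17.2 + 21.0 + 22.0 + 19.8 + 19.3 + 19.2 + 17.0) / 15 = 19.4667
Moving ranges: 3.1, 9.2, 7.0, 0.6, 1.5, 3.2, 4.7, 4.0, 3.8, 1.0, 2.2, 0.5, 0.1, 2.2; M̄R̄ = 43.1000 / 14 = 3.0786
LCL = X̄ − 3·M̄R̄/d₂ = 19.4667 − 3 × 3.0786 / 1.128 = 11.2790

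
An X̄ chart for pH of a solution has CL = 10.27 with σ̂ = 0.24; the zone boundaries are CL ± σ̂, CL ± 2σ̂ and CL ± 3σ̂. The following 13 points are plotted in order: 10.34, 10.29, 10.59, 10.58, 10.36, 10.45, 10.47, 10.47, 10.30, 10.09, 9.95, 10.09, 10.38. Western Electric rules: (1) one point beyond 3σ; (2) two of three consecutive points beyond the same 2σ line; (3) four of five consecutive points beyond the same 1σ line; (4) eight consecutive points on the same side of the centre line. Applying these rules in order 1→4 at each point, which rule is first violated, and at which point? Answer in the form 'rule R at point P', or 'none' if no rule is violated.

rule 4 at point 8

Zone of each point (C = within 1σ̂, B = 1σ̂–2σ̂, A = 2σ̂–3σ̂, * = beyond 3σ̂; sign = side of CL): 1:+C, 2:+C, 3:+B, 4:+B, 5:+C, 6:+C, 7:+C, 8:+C, 9:+C, 10:-C, 11:-B, 12:-C, 13:+C
Rule 4 (eight consecutive points on the same side of the centre line) is satisfied at point 8.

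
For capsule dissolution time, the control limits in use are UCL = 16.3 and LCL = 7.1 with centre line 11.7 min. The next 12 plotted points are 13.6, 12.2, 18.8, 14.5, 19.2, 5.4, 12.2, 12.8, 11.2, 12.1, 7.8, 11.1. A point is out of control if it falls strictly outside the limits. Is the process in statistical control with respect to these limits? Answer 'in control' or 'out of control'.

out of control

Compare each point to [7.1, 16.3]: sample 3 = 18.8 > UCL; sample 5 = 19.2 > UCL; sample 6 = 5.4 < LCL.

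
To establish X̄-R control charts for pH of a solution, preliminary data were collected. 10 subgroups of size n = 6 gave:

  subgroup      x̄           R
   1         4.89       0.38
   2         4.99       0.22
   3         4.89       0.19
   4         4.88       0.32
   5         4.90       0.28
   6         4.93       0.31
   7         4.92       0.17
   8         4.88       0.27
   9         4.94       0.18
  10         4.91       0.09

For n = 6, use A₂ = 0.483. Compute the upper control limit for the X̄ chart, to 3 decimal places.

X̄̄ = (4.89 + 4.99 + 4.89 + 4.88 + 4.90 + 4.93 + 4.92 + 4.88 + 4.94 + 4.91) / 10 = 49.1300 / 10 = 4.9130
R̄ = (0.38 + 0.22 + 0.19 + 0.32 + 0.28 + 0.31 + 0.17 + 0.27 + 0.18 + 0.09) / 10 = 2.4100 / 10 = 0.2410
UCL = X̄̄ + A₂·R̄ = 4.9130 + 0.483 × 0.2410 = 5.0294

5.029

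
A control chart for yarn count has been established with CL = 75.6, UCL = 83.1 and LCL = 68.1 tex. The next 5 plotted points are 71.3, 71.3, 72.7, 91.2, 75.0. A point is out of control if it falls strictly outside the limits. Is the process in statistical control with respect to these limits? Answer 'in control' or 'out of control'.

Compare each point to [68.1, 83.1]: sample 4 = 91.2 > UCL.

out of control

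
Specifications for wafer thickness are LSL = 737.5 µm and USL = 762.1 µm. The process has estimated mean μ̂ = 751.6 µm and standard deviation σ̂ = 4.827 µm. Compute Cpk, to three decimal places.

Cpu = (USL − μ̂) / (3σ̂) = (762.1 − 751.6) / (3 × 4.827) = 0.7251; Cpl = (μ̂ − LSL) / (3σ̂) = (751.6 − 737.5) / (3 × 4.827) = 0.9737; Cpk = min(Cpu, Cpl) = 0.7251

0.725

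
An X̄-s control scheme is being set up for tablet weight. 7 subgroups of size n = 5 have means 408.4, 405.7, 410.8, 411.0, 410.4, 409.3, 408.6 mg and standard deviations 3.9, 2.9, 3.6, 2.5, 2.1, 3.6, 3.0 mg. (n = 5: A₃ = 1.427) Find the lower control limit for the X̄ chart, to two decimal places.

X̄̄ = (408.4 + 405.7 + 410.8 + 411.0 + 410.4 + 409.3 + 408.6) / 7 = 409.1714
s̄ = (3.9 + 2.9 + 3.6 + 2.5 + 2.1 + 3.6 + 3.0) / 7 = 3.0857
LCL = X̄̄ − A₃·s̄ = 409.1714 − 1.427 × 3.0857 = 404.7681

404.77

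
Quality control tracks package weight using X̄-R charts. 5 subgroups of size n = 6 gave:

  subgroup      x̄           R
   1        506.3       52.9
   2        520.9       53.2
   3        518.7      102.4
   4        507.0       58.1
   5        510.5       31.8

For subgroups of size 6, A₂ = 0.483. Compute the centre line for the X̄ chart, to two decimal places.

512.68

X̄̄ = (506.3 + 520.9 + 518.7 + 507.0 + 510.5) / 5 = 2563.4000 / 5 = 512.6800
CL = X̄̄ = 512.6800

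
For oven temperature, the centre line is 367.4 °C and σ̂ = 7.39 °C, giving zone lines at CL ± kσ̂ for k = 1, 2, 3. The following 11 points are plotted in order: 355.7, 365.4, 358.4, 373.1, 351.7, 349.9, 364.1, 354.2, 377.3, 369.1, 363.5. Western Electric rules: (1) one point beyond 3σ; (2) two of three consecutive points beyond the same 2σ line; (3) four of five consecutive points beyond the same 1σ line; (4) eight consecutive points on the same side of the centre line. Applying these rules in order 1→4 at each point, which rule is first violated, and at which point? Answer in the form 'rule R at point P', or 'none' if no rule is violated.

Zone of each point (C = within 1σ̂, B = 1σ̂–2σ̂, A = 2σ̂–3σ̂, * = beyond 3σ̂; sign = side of CL): 1:-B, 2:-C, 3:-B, 4:+C, 5:-A, 6:-A, 7:-C, 8:-B, 9:+B, 10:+C, 11:-C
Rule 2 (two of three consecutive points beyond the same 2σ limit) is satisfied at point 6.

rule 2 at point 6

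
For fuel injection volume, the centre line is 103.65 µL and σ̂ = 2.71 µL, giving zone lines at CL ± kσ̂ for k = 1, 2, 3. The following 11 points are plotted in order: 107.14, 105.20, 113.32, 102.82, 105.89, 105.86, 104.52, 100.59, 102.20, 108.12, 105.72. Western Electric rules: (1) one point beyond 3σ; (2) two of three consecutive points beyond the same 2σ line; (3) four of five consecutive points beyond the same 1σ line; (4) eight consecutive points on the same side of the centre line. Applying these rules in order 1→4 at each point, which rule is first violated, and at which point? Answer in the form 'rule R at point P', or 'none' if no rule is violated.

Zone of each point (C = within 1σ̂, B = 1σ̂–2σ̂, A = 2σ̂–3σ̂, * = beyond 3σ̂; sign = side of CL): 1:+B, 2:+C, 3:+*, 4:-C, 5:+C, 6:+C, 7:+C, 8:-B, 9:-C, 10:+B, 11:+C
Rule 1 (one point beyond the 3σ limits) is satisfied at point 3.

rule 1 at point 3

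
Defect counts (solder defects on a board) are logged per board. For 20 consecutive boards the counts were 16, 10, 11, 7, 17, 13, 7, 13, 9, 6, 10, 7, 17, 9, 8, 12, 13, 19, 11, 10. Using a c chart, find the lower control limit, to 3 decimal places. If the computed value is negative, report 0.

c̄ = (16 + 10 + 11 + 7 + 17 + 13 + 7 + 13 + 9 + 6 + 10 + 7 + 17 + 9 + 8 + 12 + 13 + 19 + 11 + 10) / 20 = 225 / 20 = 11.2500
LCL = c̄ − 3√c̄ = 11.2500 − 3 × 3.3541 = 1.1877

1.188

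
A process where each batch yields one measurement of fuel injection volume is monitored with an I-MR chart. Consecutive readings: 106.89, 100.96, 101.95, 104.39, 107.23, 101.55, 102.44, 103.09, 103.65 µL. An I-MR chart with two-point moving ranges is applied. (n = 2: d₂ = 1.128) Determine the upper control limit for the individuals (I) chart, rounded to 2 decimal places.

X̄ = (106.89 + 100.96 + 101.95 + 104.39 + 107.23 + 101.55 + 102.44 + 103.09 + 103.65) / 9 = 103.5722
Moving ranges: 5.93, 0.99, 2.44, 2.84, 5.68, 0.89, 0.65, 0.56; M̄R̄ = 19.9800 / 8 = 2.4975
UCL = X̄ + 3·M̄R̄/d₂ = 103.5722 + 3 × 2.4975 / 1.128 = 110.2145

110.21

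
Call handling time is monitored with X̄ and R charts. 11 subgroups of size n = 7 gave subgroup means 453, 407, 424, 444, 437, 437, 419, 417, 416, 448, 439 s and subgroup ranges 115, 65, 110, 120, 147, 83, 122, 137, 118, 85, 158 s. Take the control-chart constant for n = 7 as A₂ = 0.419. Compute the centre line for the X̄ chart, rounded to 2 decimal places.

431.00

X̄̄ = (453 + 407 + 424 + 444 + 437 + 437 + 419 + 417 + 416 + 448 + 439) / 11 = 4741.0000 / 11 = 431.0000
CL = X̄̄ = 431.0000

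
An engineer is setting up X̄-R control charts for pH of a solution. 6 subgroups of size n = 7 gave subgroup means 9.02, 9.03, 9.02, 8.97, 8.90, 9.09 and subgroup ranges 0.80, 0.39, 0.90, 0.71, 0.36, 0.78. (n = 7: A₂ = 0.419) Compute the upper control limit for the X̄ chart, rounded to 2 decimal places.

9.28

X̄̄ = (9.02 + 9.03 + 9.02 + 8.97 + 8.90 + 9.09) / 6 = 54.0300 / 6 = 9.0050
R̄ = (0.80 + 0.39 + 0.90 + 0.71 + 0.36 + 0.78) / 6 = 3.9400 / 6 = 0.6567
UCL = X̄̄ + A₂·R̄ = 9.0050 + 0.419 × 0.6567 = 9.2801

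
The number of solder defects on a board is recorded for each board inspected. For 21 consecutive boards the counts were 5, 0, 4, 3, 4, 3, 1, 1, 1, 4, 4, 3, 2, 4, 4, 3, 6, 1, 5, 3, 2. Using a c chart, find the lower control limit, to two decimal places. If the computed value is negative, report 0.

c̄ = (5 + 0 + 4 + 3 + 4 + 3 + 1 + 1 + 1 + 4 + 4 + 3 + 2 + 4 + 4 + 3 + 6 + 1 + 5 + 3 + 2) / 21 = 63 / 21 = 3.0000
LCL = c̄ − 3√c̄ = 3.0000 − 3 × 1.7321 = -2.1962 → 0 (cannot be negative)

0.00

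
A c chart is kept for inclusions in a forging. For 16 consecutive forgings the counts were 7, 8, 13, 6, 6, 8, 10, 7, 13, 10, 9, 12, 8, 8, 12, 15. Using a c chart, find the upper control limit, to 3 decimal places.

18.747

c̄ = (7 + 8 + 13 + 6 + 6 + 8 + 10 + 7 + 13 + 10 + 9 + 12 + 8 + 8 + 12 + 15) / 16 = 152 / 16 = 9.5000
UCL = c̄ + 3√c̄ = 9.5000 + 3 × √9.5000 = 9.5000 + 3 × 3.0822 = 18.7466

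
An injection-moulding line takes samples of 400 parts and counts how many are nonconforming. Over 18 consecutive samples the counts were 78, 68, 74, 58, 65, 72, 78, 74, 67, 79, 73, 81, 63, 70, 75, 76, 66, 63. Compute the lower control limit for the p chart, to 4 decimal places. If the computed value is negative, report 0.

0.1204

p̄ = Σdᵢ / (k·n) = 1280 / (18 × 400) = 0.17778
LCL = p̄ − 3·√(p̄(1−p̄)/n) = 0.17778 − 3 × 0.01912 = 0.12043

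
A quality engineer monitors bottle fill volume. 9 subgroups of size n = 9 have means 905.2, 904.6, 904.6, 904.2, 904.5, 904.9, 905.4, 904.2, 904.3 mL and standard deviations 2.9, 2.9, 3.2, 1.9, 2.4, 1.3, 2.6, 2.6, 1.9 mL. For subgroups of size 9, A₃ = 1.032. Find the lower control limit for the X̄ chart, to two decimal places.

902.17

X̄̄ = (905.2 + 904.6 + 904.6 + 904.2 + 904.5 + 904.9 + 905.4 + 904.2 + 904.3) / 9 = 904.6556
s̄ = (2.9 + 2.9 + 3.2 + 1.9 + 2.4 + 1.3 + 2.6 + 2.6 + 1.9) / 9 = 2.4111
LCL = X̄̄ − A₃·s̄ = 904.6556 − 1.032 × 2.4111 = 902.1673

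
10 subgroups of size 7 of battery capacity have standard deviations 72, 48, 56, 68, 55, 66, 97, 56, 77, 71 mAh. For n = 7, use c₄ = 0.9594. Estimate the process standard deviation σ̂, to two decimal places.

s̄ = (72 + 48 + 56 + 68 + 55 + 66 + 97 + 56 + 77 + 71) / 10 = 66.6000
σ̂ = s̄ / c₄ = 66.6000 / 0.9594 = 69.4184

69.42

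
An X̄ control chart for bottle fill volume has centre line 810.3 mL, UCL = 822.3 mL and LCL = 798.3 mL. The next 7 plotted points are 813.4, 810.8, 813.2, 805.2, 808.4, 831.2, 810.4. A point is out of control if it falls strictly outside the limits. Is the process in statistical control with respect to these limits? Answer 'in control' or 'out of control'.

Compare each point to [798.3, 822.3]: sample 6 = 831.2 > UCL.

out of control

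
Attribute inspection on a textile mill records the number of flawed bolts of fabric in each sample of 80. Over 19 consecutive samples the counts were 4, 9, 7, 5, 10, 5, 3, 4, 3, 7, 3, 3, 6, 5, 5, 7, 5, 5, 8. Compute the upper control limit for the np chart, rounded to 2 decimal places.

12.25

p̄ = Σdᵢ / (k·n) = 104 / (19 × 80) = 0.06842
UCL = np̄ + 3·√(np̄(1−p̄)) = 5.4737 + 3 × √(5.4737×0.93158) = 5.4737 + 3 × 2.2581 = 12.2481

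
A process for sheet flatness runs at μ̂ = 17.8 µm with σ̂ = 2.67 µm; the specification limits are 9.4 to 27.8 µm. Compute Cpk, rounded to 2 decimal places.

1.05

Cpu = (USL − μ̂) / (3σ̂) = (27.8 − 17.8) / (3 × 2.67) = 1.2484; Cpl = (μ̂ − LSL) / (3σ̂) = (17.8 − 9.4) / (3 × 2.67) = 1.0487; Cpk = min(Cpu, Cpl) = 1.0487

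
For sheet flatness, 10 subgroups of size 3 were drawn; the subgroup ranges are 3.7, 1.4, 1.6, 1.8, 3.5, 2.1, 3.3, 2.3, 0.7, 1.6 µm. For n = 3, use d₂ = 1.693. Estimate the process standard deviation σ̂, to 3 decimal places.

R̄ = (3.7 + 1.4 + 1.6 + 1.8 + 3.5 + 2.1 + 3.3 + 2.3 + 0.7 + 1.6) / 10 = 2.2000
σ̂ = R̄ / d₂ = 2.2000 / 1.693 = 1.2995

1.299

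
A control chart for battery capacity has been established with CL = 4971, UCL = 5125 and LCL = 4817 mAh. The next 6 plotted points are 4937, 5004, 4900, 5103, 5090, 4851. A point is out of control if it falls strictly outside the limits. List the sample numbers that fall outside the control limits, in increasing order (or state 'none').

All 6 points lie within [4817, 5125].

none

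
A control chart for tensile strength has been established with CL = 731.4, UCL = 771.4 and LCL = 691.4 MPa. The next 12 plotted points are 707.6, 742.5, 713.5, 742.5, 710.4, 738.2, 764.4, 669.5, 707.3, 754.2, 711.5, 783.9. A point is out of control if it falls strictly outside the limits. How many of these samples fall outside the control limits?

Compare each point to [691.4, 771.4]: sample 8 = 669.5 < LCL; sample 12 = 783.9 > UCL.

2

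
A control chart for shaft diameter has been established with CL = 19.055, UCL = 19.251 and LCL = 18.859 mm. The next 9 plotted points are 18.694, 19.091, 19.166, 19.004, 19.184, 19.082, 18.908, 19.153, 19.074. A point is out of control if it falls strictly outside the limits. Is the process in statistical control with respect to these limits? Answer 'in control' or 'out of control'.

out of control

Compare each point to [18.859, 19.251]: sample 1 = 18.694 < LCL.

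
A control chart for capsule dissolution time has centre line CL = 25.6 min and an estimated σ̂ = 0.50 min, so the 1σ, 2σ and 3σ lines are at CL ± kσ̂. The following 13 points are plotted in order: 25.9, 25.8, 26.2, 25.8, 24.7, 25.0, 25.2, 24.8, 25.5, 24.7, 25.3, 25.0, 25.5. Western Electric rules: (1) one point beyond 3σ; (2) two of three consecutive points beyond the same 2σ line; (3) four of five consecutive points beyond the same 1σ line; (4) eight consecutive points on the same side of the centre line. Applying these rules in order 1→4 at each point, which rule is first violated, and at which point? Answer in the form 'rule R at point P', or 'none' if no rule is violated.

rule 4 at point 12

Zone of each point (C = within 1σ̂, B = 1σ̂–2σ̂, A = 2σ̂–3σ̂, * = beyond 3σ̂; sign = side of CL): 1:+C, 2:+C, 3:+B, 4:+C, 5:-B, 6:-B, 7:-C, 8:-B, 9:-C, 10:-B, 11:-C, 12:-B, 13:-C
Rule 4 (eight consecutive points on the same side of the centre line) is satisfied at point 12.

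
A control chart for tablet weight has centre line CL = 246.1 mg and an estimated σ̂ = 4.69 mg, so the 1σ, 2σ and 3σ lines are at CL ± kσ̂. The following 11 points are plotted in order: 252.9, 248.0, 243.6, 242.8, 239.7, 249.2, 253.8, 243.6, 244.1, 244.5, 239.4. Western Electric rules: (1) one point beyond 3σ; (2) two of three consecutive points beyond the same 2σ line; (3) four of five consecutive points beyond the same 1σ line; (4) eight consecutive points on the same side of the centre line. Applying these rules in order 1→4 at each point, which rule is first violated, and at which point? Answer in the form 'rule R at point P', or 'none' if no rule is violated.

none

Zone of each point (C = within 1σ̂, B = 1σ̂–2σ̂, A = 2σ̂–3σ̂, * = beyond 3σ̂; sign = side of CL): 1:+B, 2:+C, 3:-C, 4:-C, 5:-B, 6:+C, 7:+B, 8:-C, 9:-C, 10:-C, 11:-B
No rule fires across all 11 points.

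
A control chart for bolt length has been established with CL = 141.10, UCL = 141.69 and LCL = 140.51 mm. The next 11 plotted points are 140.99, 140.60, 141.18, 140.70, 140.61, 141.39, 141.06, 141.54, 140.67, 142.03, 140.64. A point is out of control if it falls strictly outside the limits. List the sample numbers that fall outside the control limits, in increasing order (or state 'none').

Compare each point to [140.51, 141.69]: sample 10 = 142.03 > UCL.

10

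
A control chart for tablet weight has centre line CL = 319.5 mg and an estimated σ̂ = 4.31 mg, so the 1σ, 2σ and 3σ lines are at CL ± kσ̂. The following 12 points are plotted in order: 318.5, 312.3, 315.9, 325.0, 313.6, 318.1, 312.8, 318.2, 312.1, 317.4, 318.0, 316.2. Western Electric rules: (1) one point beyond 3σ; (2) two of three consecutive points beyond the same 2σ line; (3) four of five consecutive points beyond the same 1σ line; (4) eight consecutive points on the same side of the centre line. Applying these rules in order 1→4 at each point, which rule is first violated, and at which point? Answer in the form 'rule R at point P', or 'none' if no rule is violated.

Zone of each point (C = within 1σ̂, B = 1σ̂–2σ̂, A = 2σ̂–3σ̂, * = beyond 3σ̂; sign = side of CL): 1:-C, 2:-B, 3:-C, 4:+B, 5:-B, 6:-C, 7:-B, 8:-C, 9:-B, 10:-C, 11:-C, 12:-C
Rule 4 (eight consecutive points on the same side of the centre line) is satisfied at point 12.

rule 4 at point 12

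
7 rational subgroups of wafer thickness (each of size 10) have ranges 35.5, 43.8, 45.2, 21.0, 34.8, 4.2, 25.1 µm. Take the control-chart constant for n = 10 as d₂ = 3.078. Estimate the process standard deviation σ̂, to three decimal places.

9.728

R̄ = (35.5 + 43.8 + 45.2 + 21.0 + 34.8 + 4.2 + 25.1) / 7 = 29.9429
σ̂ = R̄ / d₂ = 29.9429 / 3.078 = 9.7280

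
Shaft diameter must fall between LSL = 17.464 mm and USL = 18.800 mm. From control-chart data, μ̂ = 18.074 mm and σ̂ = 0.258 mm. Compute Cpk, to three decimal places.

0.788

Cpu = (USL − μ̂) / (3σ̂) = (18.800 − 18.074) / (3 × 0.258) = 0.9380; Cpl = (μ̂ − LSL) / (3σ̂) = (18.074 − 17.464) / (3 × 0.258) = 0.7881; Cpk = min(Cpu, Cpl) = 0.7881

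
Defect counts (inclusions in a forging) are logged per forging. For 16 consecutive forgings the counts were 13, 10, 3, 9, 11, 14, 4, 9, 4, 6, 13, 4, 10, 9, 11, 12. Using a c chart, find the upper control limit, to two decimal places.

c̄ = (13 + 10 + 3 + 9 + 11 + 14 + 4 + 9 + 4 + 6 + 13 + 4 + 10 + 9 + 11 + 12) / 16 = 142 / 16 = 8.8750
UCL = c̄ + 3√c̄ = 8.8750 + 3 × √8.8750 = 8.8750 + 3 × 2.9791 = 17.8123

17.81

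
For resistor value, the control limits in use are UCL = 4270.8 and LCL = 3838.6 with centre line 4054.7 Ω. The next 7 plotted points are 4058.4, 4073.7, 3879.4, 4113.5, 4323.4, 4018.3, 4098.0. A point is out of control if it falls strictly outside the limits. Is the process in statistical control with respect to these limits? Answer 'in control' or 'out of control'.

Compare each point to [3838.6, 4270.8]: sample 5 = 4323.4 > UCL.

out of control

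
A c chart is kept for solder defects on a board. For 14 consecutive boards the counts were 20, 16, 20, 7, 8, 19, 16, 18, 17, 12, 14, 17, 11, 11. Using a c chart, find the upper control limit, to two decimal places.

26.22

c̄ = (20 + 16 + 20 + 7 + 8 + 19 + 16 + 18 + 17 + 12 + 14 + 17 + 11 + 11) / 14 = 206 / 14 = 14.7143
UCL = c̄ + 3√c̄ = 14.7143 + 3 × √14.7143 = 14.7143 + 3 × 3.8359 = 26.2220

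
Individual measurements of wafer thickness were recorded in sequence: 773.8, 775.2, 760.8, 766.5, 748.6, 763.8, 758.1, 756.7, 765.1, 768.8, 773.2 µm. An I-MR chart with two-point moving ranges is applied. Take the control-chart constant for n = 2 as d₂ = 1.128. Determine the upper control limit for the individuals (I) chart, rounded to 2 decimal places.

785.40

X̄ = (773.8 + 775.2 + 760.8 + 766.5 + 748.6 + 763.8 + 758.1 + 756.7 + 765.1 + 768.8 + 773.2) / 11 = 764.6000
Moving ranges: 1.4, 14.4, 5.7, 17.9, 15.2, 5.7, 1.4, 8.4, 3.7, 4.4; M̄R̄ = 78.2000 / 10 = 7.8200
UCL = X̄ + 3·M̄R̄/d₂ = 764.6000 + 3 × 7.8200 / 1.128 = 785.3979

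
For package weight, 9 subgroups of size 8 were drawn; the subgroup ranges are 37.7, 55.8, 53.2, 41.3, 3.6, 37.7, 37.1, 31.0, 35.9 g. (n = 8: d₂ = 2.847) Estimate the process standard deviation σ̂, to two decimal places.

13.01

R̄ = (37.7 + 55.8 + 53.2 + 41.3 + 3.6 + 37.7 + 37.1 + 31.0 + 35.9) / 9 = 37.0333
σ̂ = R̄ / d₂ = 37.0333 / 2.847 = 13.0078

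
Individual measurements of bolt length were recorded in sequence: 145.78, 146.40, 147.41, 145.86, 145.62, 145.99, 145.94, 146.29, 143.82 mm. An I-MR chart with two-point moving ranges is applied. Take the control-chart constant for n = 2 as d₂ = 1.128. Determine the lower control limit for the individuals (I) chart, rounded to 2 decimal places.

X̄ = (145.78 + 146.40 + 147.41 + 145.86 + 145.62 + 145.99 + 145.94 + 146.29 + 143.82) / 9 = 145.9011
Moving ranges: 0.62, 1.01, 1.55, 0.24, 0.37, 0.05, 0.35, 2.47; M̄R̄ = 6.6600 / 8 = 0.8325
LCL = X̄ − 3·M̄R̄/d₂ = 145.9011 − 3 × 0.8325 / 1.128 = 143.6870

143.69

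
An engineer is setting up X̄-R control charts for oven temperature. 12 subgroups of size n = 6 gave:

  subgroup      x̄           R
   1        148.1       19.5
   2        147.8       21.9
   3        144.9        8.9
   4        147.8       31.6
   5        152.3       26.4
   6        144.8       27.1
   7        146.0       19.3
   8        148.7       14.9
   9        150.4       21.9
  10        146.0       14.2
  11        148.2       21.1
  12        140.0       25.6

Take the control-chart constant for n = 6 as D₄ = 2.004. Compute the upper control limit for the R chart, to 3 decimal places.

R̄ = (19.5 + 21.9 + 8.9 + 31.6 + 26.4 + 27.1 + 19.3 + 14.9 + 21.9 + 14.2 + 21.1 + 25.6) / 12 = 252.4000 / 12 = 21.0333
UCL_R = D₄·R̄ = 2.004 × 21.0333 = 42.1508

42.151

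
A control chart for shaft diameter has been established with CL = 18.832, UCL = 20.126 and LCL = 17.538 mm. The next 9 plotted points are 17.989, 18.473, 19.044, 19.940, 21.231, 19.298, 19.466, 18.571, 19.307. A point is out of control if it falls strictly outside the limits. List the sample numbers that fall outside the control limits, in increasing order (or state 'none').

Compare each point to [17.538, 20.126]: sample 5 = 21.231 > UCL.

5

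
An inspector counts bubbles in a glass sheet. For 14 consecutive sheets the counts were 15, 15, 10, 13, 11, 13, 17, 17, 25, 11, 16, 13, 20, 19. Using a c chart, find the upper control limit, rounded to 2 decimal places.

27.11

c̄ = (15 + 15 + 10 + 13 + 11 + 13 + 17 + 17 + 25 + 11 + 16 + 13 + 20 + 19) / 14 = 215 / 14 = 15.3571
UCL = c̄ + 3√c̄ = 15.3571 + 3 × √15.3571 = 15.3571 + 3 × 3.9188 = 27.1136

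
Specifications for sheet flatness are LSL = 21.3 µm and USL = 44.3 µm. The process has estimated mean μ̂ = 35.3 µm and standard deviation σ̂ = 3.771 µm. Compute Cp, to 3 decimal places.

Cp = (USL − LSL) / (6σ̂) = (44.3 − 21.3) / (6 × 3.771) = 23.0000 / 22.6260 = 1.0165

1.017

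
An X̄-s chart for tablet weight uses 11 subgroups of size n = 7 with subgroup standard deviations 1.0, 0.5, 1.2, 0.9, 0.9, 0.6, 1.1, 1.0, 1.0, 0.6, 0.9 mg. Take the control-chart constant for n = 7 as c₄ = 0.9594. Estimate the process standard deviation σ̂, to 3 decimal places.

s̄ = (1.0 + 0.5 + 1.2 + 0.9 + 0.9 + 0.6 + 1.1 + 1.0 + 1.0 + 0.6 + 0.9) / 11 = 0.8818
σ̂ = s̄ / c₄ = 0.8818 / 0.9594 = 0.9191

0.919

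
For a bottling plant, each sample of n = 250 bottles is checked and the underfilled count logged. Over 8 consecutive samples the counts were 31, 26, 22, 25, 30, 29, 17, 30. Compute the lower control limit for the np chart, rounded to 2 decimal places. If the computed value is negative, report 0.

p̄ = Σdᵢ / (k·n) = 210 / (8 × 250) = 0.10500
LCL = np̄ − 3·√(np̄(1−p̄)) = 26.2500 − 3 × 4.8470 = 11.7089

11.71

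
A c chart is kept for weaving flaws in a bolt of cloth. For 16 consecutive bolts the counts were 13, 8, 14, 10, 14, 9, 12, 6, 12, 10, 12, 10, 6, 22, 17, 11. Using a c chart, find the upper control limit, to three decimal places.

c̄ = (13 + 8 + 14 + 10 + 14 + 9 + 12 + 6 + 12 + 10 + 12 + 10 + 6 + 22 + 17 + 11) / 16 = 186 / 16 = 11.6250
UCL = c̄ + 3√c̄ = 11.6250 + 3 × √11.6250 = 11.6250 + 3 × 3.4095 = 21.8536

21.854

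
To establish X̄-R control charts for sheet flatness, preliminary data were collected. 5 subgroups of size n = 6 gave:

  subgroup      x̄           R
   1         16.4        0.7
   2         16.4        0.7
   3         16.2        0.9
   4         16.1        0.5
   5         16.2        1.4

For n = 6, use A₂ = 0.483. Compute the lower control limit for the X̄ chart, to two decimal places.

15.85

X̄̄ = (16.4 + 16.4 + 16.2 + 16.1 + 16.2) / 5 = 81.3000 / 5 = 16.2600
R̄ = (0.7 + 0.7 + 0.9 + 0.5 + 1.4) / 5 = 4.2000 / 5 = 0.8400
LCL = X̄̄ − A₂·R̄ = 16.2600 − 0.483 × 0.8400 = 15.8543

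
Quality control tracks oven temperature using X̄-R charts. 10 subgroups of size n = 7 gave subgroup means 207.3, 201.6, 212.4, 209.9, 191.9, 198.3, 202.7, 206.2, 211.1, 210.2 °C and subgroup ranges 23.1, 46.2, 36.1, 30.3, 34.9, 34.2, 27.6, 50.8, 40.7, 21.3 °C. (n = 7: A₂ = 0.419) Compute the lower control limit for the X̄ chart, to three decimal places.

190.696

X̄̄ = (207.3 + 201.6 + 212.4 + 209.9 + 191.9 + 198.3 + 202.7 + 206.2 + 211.1 + 210.2) / 10 = 2051.6000 / 10 = 205.1600
R̄ = (23.1 + 46.2 + 36.1 + 30.3 + 34.9 + 34.2 + 27.6 + 50.8 + 40.7 + 21.3) / 10 = 345.2000 / 10 = 34.5200
LCL = X̄̄ − A₂·R̄ = 205.1600 − 0.419 × 34.5200 = 190.6961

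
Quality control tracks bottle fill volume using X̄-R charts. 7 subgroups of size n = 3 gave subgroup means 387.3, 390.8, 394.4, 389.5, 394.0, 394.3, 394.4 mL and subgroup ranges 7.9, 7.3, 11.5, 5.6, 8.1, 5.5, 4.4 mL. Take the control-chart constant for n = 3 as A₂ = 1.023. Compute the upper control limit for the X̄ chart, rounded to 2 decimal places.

X̄̄ = (387.3 + 390.8 + 394.4 + 389.5 + 394.0 + 394.3 + 394.4) / 7 = 2744.7000 / 7 = 392.1000
R̄ = (7.9 + 7.3 + 11.5 + 5.6 + 8.1 + 5.5 + 4.4) / 7 = 50.3000 / 7 = 7.1857
UCL = X̄̄ + A₂·R̄ = 392.1000 + 1.023 × 7.1857 = 399.4510

399.45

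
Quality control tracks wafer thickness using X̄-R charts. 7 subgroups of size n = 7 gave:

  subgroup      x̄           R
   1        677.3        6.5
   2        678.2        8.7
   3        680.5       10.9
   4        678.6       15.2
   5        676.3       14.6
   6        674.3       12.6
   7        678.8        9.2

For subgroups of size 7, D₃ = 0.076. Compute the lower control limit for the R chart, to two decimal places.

R̄ = (6.5 + 8.7 + 10.9 + 15.2 + 14.6 + 12.6 + 9.2) / 7 = 77.7000 / 7 = 11.1000
LCL_R = D₃·R̄ = 0.076 × 11.1000 = 0.8436

0.84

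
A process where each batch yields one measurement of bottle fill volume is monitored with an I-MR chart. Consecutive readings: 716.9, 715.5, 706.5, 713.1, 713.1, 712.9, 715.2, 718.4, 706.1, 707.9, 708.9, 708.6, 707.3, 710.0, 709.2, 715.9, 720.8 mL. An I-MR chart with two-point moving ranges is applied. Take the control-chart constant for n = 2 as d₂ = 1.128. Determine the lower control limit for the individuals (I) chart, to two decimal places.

X̄ = (716.9 + 715.5 + 706.5 + 713.1 + 713.1 + 712.9 + 715.2 + 718.4 + 706.1 + 707.9 + 708.9 + 708.6 + 707.3 + 710.0 + 709.2 + 715.9 + 720.8) / 17 = 712.1353
Moving ranges: 1.4, 9.0, 6.6, 0.0, 0.2, 2.3, 3.2, 12.3, 1.8, 1.0, 0.3, 1.3, 2.7, 0.8, 6.7, 4.9; M̄R̄ = 54.5000 / 16 = 3.4062
LCL = X̄ − 3·M̄R̄/d₂ = 712.1353 − 3 × 3.4062 / 1.128 = 703.0761

703.08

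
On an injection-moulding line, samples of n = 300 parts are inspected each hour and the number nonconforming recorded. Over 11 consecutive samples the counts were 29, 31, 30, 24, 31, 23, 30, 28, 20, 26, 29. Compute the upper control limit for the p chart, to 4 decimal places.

p̄ = Σdᵢ / (k·n) = 301 / (11 × 300) = 0.09121
UCL = p̄ + 3·√(p̄(1−p̄)/n) = 0.09121 + 3 × √(0.09121×0.90879/300) = 0.09121 + 3 × 0.01662 = 0.14108

0.1411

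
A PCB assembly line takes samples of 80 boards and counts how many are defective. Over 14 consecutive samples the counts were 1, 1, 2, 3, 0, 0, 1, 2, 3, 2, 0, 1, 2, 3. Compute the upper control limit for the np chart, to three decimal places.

p̄ = Σdᵢ / (k·n) = 21 / (14 × 80) = 0.01875
UCL = np̄ + 3·√(np̄(1−p̄)) = 1.5000 + 3 × √(1.5000×0.98125) = 1.5000 + 3 × 1.2132 = 5.1396

5.140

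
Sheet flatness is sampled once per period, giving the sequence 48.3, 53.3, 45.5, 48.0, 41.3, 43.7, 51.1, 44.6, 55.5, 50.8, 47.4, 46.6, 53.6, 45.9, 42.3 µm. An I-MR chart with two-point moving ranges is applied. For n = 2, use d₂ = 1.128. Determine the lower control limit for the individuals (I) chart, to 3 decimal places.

33.346

X̄ = (48.3 + 53.3 + 45.5 + 48.0 + 41.3 + 43.7 + 51.1 + 44.6 + 55.5 + 50.8 + 47.4 + 46.6 + 53.6 + 45.9 + 42.3) / 15 = 47.8600
Moving ranges: 5.0, 7.8, 2.5, 6.7, 2.4, 7.4, 6.5, 10.9, 4.7, 3.4, 0.8, 7.0, 7.7, 3.6; M̄R̄ = 76.4000 / 14 = 5.4571
LCL = X̄ − 3·M̄R̄/d₂ = 47.8600 − 3 × 5.4571 / 1.128 = 33.3463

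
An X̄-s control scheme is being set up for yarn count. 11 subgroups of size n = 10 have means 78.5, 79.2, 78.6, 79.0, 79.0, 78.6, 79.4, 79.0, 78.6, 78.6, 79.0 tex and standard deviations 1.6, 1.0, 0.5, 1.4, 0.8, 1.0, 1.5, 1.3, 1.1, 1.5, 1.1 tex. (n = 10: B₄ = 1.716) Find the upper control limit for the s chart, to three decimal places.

s̄ = (1.6 + 1.0 + 0.5 + 1.4 + 0.8 + 1.0 + 1.5 + 1.3 + 1.1 + 1.5 + 1.1) / 11 = 1.1636
UCL_s = B₄·s̄ = 1.716 × 1.1636 = 1.9968

1.997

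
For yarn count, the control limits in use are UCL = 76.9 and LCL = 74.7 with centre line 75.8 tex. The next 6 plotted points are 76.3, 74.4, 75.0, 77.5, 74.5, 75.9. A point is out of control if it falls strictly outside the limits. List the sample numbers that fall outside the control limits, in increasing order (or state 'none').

Compare each point to [74.7, 76.9]: sample 2 = 74.4 < LCL; sample 4 = 77.5 > UCL; sample 5 = 74.5 < LCL.

2, 4, 5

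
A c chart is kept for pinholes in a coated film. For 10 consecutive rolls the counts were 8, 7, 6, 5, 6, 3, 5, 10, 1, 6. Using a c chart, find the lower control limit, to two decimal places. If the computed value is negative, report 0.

c̄ = (8 + 7 + 6 + 5 + 6 + 3 + 5 + 10 + 1 + 6) / 10 = 57 / 10 = 5.7000
LCL = c̄ − 3√c̄ = 5.7000 − 3 × 2.3875 = -1.4624 → 0 (cannot be negative)

0.00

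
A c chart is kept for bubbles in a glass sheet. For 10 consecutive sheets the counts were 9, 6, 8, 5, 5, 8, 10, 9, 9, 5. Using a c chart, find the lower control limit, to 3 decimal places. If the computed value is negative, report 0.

c̄ = (9 + 6 + 8 + 5 + 5 + 8 + 10 + 9 + 9 + 5) / 10 = 74 / 10 = 7.4000
LCL = c̄ − 3√c̄ = 7.4000 − 3 × 2.7203 = -0.7609 → 0 (cannot be negative)

0.000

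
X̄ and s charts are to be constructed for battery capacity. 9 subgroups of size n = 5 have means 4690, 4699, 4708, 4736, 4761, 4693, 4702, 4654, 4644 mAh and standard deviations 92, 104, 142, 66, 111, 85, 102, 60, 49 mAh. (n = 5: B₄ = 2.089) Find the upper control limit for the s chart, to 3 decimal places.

s̄ = (92 + 104 + 142 + 66 + 111 + 85 + 102 + 60 + 49) / 9 = 90.1111
UCL_s = B₄·s̄ = 2.089 × 90.1111 = 188.2421

188.242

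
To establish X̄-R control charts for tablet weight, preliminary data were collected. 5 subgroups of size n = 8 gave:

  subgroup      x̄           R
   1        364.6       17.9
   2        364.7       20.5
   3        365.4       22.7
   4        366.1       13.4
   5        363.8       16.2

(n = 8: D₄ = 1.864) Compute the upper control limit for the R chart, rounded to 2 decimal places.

33.81

R̄ = (17.9 + 20.5 + 22.7 + 13.4 + 16.2) / 5 = 90.7000 / 5 = 18.1400
UCL_R = D₄·R̄ = 1.864 × 18.1400 = 33.8130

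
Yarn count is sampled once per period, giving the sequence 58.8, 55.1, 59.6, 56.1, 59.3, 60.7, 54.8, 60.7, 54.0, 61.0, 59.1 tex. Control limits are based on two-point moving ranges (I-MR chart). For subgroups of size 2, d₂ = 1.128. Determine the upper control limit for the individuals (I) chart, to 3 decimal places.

X̄ = (58.8 + 55.1 + 59.6 + 56.1 + 59.3 + 60.7 + 54.8 + 60.7 + 54.0 + 61.0 + 59.1) / 11 = 58.1091
Moving ranges: 3.7, 4.5, 3.5, 3.2, 1.4, 5.9, 5.9, 6.7, 7.0, 1.9; M̄R̄ = 43.7000 / 10 = 4.3700
UCL = X̄ + 3·M̄R̄/d₂ = 58.1091 + 3 × 4.3700 / 1.128 = 69.7314

69.731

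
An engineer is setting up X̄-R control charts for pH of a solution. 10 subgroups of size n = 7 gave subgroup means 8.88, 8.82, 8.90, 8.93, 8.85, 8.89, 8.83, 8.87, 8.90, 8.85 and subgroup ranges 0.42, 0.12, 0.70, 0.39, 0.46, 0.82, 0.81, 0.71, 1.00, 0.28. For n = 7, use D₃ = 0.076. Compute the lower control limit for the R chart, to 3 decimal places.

R̄ = (0.42 + 0.12 + 0.70 + 0.39 + 0.46 + 0.82 + 0.81 + 0.71 + 1.00 + 0.28) / 10 = 5.7100 / 10 = 0.5710
LCL_R = D₃·R̄ = 0.076 × 0.5710 = 0.0434

0.043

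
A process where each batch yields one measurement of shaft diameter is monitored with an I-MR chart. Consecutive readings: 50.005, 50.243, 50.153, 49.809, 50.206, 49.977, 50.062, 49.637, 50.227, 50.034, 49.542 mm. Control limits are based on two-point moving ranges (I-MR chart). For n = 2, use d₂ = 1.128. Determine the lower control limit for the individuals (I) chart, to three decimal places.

X̄ = (50.005 + 50.243 + 50.153 + 49.809 + 50.206 + 49.977 + 50.062 + 49.637 + 50.227 + 50.034 + 49.542) / 11 = 49.9905
Moving ranges: 0.238, 0.090, 0.344, 0.397, 0.229, 0.085, 0.425, 0.590, 0.193, 0.492; M̄R̄ = 3.0830 / 10 = 0.3083
LCL = X̄ − 3·M̄R̄/d₂ = 49.9905 − 3 × 0.3083 / 1.128 = 49.1705

49.171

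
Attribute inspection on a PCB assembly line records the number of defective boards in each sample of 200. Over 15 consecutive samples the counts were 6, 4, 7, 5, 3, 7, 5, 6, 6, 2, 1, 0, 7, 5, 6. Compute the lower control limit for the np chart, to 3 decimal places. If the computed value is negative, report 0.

p̄ = Σdᵢ / (k·n) = 70 / (15 × 200) = 0.02333
LCL = np̄ − 3·√(np̄(1−p̄)) = 4.6667 − 3 × 2.1349 = -1.7380 → 0 (negative, so LCL = 0)

0.000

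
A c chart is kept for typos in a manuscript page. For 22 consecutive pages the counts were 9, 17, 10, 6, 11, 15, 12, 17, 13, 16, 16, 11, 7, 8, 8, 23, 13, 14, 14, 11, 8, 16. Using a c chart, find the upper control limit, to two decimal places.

23.11

c̄ = (9 + 17 + 10 + 6 + 11 + 15 + 12 + 17 + 13 + 16 + 16 + 11 + 7 + 8 + 8 + 23 + 13 + 14 + 14 + 11 + 8 + 16) / 22 = 275 / 22 = 12.5000
UCL = c̄ + 3√c̄ = 12.5000 + 3 × √12.5000 = 12.5000 + 3 × 3.5355 = 23.1066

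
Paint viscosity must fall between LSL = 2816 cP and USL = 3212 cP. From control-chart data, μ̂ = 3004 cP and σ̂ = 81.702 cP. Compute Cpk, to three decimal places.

Cpu = (USL − μ̂) / (3σ̂) = (3212 − 3004) / (3 × 81.702) = 0.8486; Cpl = (μ̂ − LSL) / (3σ̂) = (3004 − 2816) / (3 × 81.702) = 0.7670; Cpk = min(Cpu, Cpl) = 0.7670

0.767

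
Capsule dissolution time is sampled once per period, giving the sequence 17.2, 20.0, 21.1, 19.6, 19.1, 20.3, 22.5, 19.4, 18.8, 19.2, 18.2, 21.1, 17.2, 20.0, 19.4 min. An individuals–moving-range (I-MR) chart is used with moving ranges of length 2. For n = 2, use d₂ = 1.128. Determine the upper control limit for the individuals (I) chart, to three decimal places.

X̄ = (17.2 + 20.0 + 21.1 + 19.6 + 19.1 + 20.3 + 22.5 + 19.4 + 18.8 + 19.2 + 18.2 + 21.1 + 17.2 + 20.0 + 19.4) / 15 = 19.5400
Moving ranges: 2.8, 1.1, 1.5, 0.5, 1.2, 2.2, 3.1, 0.6, 0.4, 1.0, 2.9, 3.9, 2.8, 0.6; M̄R̄ = 24.6000 / 14 = 1.7571
UCL = X̄ + 3·M̄R̄/d₂ = 19.5400 + 3 × 1.7571 / 1.128 = 24.2133

24.213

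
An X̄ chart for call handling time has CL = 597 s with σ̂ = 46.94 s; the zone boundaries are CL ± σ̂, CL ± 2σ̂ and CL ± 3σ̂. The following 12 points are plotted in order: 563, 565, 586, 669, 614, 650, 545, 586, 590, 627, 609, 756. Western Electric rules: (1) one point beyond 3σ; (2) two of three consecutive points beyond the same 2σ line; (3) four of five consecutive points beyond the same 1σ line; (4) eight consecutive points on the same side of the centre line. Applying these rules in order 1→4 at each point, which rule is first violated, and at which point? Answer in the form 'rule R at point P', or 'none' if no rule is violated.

rule 1 at point 12

Zone of each point (C = within 1σ̂, B = 1σ̂–2σ̂, A = 2σ̂–3σ̂, * = beyond 3σ̂; sign = side of CL): 1:-C, 2:-C, 3:-C, 4:+B, 5:+C, 6:+B, 7:-B, 8:-C, 9:-C, 10:+C, 11:+C, 12:+*
Rule 1 (one point beyond the 3σ limits) is satisfied at point 12.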